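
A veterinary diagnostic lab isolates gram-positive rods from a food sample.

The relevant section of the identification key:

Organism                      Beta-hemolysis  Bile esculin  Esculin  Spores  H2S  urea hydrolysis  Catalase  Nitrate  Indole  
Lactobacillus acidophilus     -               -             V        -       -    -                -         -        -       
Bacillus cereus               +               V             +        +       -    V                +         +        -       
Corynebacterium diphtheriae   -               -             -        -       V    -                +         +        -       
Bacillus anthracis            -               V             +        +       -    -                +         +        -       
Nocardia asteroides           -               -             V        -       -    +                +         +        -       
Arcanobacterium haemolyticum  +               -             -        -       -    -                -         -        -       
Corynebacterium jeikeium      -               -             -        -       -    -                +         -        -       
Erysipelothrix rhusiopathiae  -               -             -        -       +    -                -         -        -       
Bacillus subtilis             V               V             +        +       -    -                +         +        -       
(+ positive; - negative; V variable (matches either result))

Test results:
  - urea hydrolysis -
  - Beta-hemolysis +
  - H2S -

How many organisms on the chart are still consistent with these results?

H2S -: excludes Erysipelothrix rhusiopathiae — 8 left.
Beta-hemolysis +: excludes 5 organisms — 3 left.
urea hydrolysis -: all 3 remaining candidates are consistent.
Still consistent: Arcanobacterium haemolyticum, Bacillus cereus, Bacillus subtilis.

3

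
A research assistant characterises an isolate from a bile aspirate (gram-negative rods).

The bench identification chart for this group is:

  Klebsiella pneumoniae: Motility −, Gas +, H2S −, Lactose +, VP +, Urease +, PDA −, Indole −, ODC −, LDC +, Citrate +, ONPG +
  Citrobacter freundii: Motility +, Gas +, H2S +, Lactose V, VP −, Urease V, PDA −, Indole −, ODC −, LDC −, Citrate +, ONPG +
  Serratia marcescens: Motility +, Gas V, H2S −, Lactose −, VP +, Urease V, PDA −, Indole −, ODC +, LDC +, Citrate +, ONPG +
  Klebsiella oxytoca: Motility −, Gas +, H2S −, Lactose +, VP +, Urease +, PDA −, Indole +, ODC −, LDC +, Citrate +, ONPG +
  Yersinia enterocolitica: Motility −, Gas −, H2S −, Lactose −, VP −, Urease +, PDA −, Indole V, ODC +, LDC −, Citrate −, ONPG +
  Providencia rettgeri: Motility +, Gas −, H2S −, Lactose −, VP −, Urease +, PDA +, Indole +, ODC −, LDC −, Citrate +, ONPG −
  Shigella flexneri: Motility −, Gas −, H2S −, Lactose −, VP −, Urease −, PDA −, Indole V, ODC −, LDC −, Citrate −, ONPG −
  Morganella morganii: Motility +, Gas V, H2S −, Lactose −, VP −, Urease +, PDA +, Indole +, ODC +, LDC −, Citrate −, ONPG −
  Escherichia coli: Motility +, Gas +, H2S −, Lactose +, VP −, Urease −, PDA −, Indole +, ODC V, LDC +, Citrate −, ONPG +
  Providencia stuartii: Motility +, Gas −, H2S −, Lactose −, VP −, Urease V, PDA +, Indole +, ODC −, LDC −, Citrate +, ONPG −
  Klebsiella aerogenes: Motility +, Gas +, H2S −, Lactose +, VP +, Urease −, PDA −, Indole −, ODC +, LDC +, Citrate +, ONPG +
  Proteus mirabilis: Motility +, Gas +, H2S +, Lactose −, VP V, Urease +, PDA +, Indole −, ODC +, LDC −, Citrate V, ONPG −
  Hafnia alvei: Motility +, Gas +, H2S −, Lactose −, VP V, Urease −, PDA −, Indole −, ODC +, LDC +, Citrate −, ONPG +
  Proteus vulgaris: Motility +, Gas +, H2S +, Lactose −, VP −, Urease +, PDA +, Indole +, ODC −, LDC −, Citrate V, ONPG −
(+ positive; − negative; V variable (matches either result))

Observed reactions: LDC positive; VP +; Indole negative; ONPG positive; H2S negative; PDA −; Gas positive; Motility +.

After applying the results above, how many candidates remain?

Indole −: excludes 6 organisms — 8 left.
LDC +: excludes Citrobacter freundii, Yersinia enterocolitica, Shigella flexneri, Proteus mirabilis — 4 left.
Gas +: all 4 remaining candidates are consistent.
H2S −: all 4 remaining candidates are consistent.
ONPG +: all 4 remaining candidates are consistent.
PDA −: all 4 remaining candidates are consistent.
VP +: all 4 remaining candidates are consistent.
Motility +: excludes Klebsiella pneumoniae — 3 left.
Still consistent: Hafnia alvei, Klebsiella aerogenes, Serratia marcescens.

3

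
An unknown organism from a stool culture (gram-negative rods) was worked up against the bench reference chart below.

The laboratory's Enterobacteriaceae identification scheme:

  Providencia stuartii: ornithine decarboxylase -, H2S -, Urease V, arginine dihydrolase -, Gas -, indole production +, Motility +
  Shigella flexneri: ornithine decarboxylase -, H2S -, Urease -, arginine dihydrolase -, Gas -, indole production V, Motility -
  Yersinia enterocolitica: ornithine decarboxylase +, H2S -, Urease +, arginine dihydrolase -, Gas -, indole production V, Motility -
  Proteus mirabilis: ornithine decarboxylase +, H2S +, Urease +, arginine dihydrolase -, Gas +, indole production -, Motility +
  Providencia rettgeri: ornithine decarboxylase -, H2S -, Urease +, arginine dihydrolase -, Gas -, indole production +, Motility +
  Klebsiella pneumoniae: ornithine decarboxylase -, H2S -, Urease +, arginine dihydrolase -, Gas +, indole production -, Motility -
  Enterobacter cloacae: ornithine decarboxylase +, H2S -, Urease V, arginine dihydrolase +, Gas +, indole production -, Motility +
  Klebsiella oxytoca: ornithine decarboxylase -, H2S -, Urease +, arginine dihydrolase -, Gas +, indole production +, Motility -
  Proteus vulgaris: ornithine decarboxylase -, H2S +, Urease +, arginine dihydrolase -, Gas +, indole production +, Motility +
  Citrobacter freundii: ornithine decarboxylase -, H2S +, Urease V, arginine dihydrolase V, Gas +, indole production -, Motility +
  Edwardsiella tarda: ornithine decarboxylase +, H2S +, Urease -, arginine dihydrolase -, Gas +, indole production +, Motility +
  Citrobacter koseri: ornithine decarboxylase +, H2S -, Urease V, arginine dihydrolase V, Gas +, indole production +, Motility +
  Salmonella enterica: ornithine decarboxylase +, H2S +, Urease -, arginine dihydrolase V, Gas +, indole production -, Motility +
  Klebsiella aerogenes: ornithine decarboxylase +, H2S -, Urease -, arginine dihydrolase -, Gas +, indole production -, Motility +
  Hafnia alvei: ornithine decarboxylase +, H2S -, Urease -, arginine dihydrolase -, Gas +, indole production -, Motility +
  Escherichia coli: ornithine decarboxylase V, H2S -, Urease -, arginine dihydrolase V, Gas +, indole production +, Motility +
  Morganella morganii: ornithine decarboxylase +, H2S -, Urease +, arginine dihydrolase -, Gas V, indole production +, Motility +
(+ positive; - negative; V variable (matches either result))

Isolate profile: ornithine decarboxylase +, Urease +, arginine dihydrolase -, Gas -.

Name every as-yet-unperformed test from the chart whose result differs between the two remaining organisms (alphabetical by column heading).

Motility

Gas -: excludes 12 organisms — 5 left.
arginine dihydrolase -: all 5 remaining candidates are consistent.
Urease +: excludes Shigella flexneri — 4 left.
ornithine decarboxylase +: excludes Providencia stuartii, Providencia rettgeri — 2 left.
Two candidates remain: Morganella morganii and Yersinia enterocolitica.
  H2S: - vs - — same for both, does not separate.
  indole production: + vs V — variable for at least one, does not separate.
  Motility: Morganella morganii +, Yersinia enterocolitica - — discriminates.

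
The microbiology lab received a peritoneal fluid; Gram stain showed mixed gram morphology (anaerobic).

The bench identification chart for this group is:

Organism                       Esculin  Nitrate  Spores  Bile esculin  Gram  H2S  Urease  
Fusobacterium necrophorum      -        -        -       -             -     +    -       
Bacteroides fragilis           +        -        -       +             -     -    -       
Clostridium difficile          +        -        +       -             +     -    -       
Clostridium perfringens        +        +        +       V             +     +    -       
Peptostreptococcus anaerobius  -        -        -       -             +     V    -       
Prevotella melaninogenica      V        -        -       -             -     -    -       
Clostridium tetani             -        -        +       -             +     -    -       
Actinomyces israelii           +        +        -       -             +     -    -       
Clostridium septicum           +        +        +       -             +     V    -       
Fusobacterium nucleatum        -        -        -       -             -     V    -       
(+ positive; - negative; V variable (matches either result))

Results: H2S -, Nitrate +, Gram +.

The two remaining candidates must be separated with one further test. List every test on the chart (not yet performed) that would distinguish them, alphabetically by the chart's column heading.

Spores

Gram +: excludes Fusobacterium necrophorum, Bacteroides fragilis, Prevotella melaninogenica, Fusobacterium nucleatum — 6 left.
Nitrate +: excludes Clostridium difficile, Peptostreptococcus anaerobius, Clostridium tetani — 3 left.
H2S -: excludes Clostridium perfringens — 2 left.
Two candidates remain: Actinomyces israelii and Clostridium septicum.
  Esculin: + vs + — same for both, does not separate.
  Spores: Actinomyces israelii -, Clostridium septicum + — discriminates.
  Bile esculin: - vs - — same for both, does not separate.
  Urease: - vs - — same for both, does not separate.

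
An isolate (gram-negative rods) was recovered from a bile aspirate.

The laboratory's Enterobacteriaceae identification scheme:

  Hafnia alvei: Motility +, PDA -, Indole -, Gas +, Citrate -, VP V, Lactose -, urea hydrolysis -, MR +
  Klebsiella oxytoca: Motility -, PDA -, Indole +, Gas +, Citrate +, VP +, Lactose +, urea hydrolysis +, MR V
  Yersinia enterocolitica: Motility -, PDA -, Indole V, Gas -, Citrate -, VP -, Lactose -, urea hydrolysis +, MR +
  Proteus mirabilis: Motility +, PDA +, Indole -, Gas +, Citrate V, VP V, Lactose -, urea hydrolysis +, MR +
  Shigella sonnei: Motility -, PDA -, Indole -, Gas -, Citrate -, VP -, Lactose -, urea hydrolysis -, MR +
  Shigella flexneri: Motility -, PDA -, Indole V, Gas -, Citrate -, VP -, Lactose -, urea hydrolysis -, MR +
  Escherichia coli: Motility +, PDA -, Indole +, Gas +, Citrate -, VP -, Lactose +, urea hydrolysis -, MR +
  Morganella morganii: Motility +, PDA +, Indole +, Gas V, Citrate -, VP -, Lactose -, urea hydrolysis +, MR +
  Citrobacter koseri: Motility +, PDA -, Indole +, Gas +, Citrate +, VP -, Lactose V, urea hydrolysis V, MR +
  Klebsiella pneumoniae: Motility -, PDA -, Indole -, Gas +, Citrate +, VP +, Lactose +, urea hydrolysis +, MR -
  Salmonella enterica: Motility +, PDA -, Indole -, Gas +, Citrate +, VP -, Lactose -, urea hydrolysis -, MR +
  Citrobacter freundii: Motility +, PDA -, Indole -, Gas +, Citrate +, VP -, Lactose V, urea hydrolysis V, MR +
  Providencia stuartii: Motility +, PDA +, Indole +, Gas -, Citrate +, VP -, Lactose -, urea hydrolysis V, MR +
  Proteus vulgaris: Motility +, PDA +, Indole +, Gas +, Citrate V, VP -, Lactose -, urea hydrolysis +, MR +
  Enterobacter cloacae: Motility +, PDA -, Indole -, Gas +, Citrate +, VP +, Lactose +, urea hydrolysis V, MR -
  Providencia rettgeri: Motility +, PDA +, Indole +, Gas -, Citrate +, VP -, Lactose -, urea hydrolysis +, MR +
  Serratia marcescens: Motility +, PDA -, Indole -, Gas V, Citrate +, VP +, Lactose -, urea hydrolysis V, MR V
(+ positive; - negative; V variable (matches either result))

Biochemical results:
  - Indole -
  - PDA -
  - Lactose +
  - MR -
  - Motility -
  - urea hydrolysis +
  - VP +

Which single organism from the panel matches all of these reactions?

Motility -: excludes 12 organisms — 5 left.
VP +: excludes Yersinia enterocolitica, Shigella sonnei, Shigella flexneri — 2 left.
urea hydrolysis +: all 2 remaining candidates are consistent.
PDA -: all 2 remaining candidates are consistent.
Indole -: excludes Klebsiella oxytoca — 1 left.
Lactose +: the one remaining candidate is consistent.
MR -: the one remaining candidate is consistent.

Klebsiella pneumoniae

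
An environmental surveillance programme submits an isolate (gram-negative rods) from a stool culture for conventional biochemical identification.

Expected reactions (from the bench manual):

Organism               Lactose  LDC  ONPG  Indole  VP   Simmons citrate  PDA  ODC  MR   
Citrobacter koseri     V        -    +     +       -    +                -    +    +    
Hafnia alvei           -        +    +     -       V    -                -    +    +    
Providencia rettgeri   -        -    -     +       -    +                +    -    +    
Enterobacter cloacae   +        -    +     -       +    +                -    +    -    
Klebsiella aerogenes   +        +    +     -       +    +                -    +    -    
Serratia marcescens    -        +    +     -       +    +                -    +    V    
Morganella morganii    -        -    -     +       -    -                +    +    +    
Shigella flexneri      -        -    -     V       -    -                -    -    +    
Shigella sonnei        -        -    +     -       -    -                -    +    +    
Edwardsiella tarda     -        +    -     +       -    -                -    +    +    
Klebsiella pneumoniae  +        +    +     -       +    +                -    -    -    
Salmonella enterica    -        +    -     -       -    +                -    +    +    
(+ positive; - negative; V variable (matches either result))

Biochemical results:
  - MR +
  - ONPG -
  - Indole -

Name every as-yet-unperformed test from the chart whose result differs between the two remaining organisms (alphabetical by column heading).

LDC, ODC, Simmons citrate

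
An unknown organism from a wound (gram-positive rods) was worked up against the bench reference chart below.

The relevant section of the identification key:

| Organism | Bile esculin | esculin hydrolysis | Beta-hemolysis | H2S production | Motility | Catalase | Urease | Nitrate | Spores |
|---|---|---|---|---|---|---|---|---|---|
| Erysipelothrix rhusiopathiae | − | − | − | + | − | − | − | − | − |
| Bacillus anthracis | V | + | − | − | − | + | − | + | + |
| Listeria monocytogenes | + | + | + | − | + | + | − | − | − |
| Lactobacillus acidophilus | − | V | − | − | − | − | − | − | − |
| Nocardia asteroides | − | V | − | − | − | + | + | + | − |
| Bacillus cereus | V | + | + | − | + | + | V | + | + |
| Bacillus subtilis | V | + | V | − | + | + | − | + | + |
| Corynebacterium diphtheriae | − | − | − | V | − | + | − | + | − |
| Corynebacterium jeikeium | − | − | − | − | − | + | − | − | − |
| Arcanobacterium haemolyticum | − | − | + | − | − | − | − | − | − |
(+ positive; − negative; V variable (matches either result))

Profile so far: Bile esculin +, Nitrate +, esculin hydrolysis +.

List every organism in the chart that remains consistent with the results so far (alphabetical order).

esculin hydrolysis +: excludes Erysipelothrix rhusiopathiae, Corynebacterium diphtheriae, Corynebacterium jeikeium, Arcanobacterium haemolyticum — 6 left.
Nitrate +: excludes Listeria monocytogenes, Lactobacillus acidophilus — 4 left.
Bile esculin +: excludes Nocardia asteroides — 3 left.

Bacillus anthracis, Bacillus cereus, Bacillus subtilis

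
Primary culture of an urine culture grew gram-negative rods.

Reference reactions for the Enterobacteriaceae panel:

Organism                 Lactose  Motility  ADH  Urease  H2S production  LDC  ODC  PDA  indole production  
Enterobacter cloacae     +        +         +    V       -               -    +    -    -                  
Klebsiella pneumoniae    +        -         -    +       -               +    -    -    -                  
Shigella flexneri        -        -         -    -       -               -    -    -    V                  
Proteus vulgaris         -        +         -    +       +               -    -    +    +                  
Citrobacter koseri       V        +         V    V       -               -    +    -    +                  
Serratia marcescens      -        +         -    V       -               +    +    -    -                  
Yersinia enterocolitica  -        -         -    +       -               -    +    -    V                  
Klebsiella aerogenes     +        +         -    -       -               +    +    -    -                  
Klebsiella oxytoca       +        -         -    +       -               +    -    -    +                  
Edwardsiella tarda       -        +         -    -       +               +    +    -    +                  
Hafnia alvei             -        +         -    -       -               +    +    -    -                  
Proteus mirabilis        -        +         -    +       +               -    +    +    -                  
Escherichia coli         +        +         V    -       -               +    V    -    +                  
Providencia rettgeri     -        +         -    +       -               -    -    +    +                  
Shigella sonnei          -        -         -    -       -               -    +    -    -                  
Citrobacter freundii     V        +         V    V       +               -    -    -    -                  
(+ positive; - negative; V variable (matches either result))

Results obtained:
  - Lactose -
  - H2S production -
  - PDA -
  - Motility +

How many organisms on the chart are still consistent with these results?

H2S production -: excludes Proteus vulgaris, Edwardsiella tarda, Proteus mirabilis, Citrobacter freundii — 12 left.
PDA -: excludes Providencia rettgeri — 11 left.
Motility +: excludes 5 organisms — 6 left.
Lactose -: excludes Enterobacter cloacae, Klebsiella aerogenes, Escherichia coli — 3 left.
Still consistent: Citrobacter koseri, Hafnia alvei, Serratia marcescens.

3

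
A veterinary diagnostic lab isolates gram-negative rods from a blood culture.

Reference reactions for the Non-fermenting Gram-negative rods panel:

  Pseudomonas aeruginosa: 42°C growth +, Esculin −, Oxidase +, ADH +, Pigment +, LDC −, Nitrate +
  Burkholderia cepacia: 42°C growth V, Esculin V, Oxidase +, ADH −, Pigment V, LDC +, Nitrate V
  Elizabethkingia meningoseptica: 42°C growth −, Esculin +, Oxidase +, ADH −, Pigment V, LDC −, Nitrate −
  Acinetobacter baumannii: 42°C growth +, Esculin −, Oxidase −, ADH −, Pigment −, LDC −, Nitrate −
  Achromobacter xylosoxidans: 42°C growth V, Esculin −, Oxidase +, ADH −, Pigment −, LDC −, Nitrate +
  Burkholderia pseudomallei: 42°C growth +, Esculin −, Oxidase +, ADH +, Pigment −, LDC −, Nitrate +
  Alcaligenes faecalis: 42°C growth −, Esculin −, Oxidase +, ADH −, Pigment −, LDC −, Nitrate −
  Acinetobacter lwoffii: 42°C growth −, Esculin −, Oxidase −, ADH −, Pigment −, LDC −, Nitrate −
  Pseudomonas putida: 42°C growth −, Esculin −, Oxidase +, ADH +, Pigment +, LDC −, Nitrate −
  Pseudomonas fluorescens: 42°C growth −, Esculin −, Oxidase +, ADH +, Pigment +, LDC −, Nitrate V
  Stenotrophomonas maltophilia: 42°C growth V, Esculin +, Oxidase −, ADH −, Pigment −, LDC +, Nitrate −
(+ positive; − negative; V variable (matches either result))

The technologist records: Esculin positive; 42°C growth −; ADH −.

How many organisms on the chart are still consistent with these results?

Esculin +: excludes 8 organisms — 3 left.
ADH −: all 3 remaining candidates are consistent.
42°C growth −: all 3 remaining candidates are consistent.
Still consistent: Burkholderia cepacia, Elizabethkingia meningoseptica, Stenotrophomonas maltophilia.

3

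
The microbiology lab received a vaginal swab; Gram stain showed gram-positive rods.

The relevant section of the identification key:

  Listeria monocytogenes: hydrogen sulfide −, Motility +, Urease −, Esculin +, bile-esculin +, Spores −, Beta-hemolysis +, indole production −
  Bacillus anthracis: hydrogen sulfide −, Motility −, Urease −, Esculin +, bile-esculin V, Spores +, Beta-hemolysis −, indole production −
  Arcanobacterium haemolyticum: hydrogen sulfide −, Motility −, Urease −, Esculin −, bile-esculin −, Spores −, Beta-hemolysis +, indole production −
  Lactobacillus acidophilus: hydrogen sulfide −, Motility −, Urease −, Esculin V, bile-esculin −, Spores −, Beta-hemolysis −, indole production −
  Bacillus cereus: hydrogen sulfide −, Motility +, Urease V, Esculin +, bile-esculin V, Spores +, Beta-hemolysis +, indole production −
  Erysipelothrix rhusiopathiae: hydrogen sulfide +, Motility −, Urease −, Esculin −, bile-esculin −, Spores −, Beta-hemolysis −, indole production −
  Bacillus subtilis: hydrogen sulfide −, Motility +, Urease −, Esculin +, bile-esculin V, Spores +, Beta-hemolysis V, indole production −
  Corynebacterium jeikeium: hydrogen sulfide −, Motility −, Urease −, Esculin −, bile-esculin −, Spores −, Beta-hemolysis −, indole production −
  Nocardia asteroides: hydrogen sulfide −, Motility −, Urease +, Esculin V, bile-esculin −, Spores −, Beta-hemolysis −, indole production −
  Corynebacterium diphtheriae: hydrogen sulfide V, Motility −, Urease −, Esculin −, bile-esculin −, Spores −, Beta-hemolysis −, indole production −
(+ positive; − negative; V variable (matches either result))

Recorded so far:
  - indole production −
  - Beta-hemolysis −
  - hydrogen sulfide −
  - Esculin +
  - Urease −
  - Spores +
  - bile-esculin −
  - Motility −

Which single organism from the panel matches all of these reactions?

Esculin +: excludes Arcanobacterium haemolyticum, Erysipelothrix rhusiopathiae, Corynebacterium jeikeium, Corynebacterium diphtheriae — 6 left.
Spores +: excludes Listeria monocytogenes, Lactobacillus acidophilus, Nocardia asteroides — 3 left.
bile-esculin −: all 3 remaining candidates are consistent.
Beta-hemolysis −: excludes Bacillus cereus — 2 left.
Urease −: all 2 remaining candidates are consistent.
hydrogen sulfide −: all 2 remaining candidates are consistent.
indole production −: all 2 remaining candidates are consistent.
Motility −: excludes Bacillus subtilis — 1 left.

Bacillus anthracis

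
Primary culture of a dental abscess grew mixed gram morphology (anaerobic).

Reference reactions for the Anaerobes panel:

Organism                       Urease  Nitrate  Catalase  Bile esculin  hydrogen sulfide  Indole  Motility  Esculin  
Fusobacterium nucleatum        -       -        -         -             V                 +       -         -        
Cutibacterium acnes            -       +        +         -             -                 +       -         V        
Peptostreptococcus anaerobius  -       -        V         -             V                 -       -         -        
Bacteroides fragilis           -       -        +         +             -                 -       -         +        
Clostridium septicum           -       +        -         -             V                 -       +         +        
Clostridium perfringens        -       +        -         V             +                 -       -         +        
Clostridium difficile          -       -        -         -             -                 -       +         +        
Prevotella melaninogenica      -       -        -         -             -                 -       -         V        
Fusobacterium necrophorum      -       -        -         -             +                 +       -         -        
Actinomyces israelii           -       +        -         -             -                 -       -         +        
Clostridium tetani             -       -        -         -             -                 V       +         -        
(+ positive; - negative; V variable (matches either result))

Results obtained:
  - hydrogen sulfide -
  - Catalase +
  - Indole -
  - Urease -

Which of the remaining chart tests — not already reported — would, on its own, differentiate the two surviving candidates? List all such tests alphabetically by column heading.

Bile esculin, Esculin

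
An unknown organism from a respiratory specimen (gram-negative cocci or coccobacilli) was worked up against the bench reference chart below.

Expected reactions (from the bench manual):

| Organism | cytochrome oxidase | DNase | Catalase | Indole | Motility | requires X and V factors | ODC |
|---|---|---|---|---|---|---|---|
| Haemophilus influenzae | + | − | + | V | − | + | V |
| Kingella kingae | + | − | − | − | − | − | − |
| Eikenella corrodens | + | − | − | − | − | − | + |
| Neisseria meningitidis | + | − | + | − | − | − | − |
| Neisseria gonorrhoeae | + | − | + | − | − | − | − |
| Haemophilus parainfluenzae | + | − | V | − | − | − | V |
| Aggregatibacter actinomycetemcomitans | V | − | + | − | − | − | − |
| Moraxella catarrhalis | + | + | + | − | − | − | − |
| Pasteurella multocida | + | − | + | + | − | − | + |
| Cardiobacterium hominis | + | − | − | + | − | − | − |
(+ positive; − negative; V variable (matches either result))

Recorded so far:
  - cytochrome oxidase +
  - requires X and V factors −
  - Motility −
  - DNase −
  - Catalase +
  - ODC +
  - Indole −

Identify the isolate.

DNase −: excludes Moraxella catarrhalis — 9 left.
ODC +: excludes 5 organisms — 4 left.
Catalase +: excludes Eikenella corrodens — 3 left.
Indole −: excludes Pasteurella multocida — 2 left.
cytochrome oxidase +: all 2 remaining candidates are consistent.
Motility −: all 2 remaining candidates are consistent.
requires X and V factors −: excludes Haemophilus influenzae — 1 left.

Haemophilus parainfluenzae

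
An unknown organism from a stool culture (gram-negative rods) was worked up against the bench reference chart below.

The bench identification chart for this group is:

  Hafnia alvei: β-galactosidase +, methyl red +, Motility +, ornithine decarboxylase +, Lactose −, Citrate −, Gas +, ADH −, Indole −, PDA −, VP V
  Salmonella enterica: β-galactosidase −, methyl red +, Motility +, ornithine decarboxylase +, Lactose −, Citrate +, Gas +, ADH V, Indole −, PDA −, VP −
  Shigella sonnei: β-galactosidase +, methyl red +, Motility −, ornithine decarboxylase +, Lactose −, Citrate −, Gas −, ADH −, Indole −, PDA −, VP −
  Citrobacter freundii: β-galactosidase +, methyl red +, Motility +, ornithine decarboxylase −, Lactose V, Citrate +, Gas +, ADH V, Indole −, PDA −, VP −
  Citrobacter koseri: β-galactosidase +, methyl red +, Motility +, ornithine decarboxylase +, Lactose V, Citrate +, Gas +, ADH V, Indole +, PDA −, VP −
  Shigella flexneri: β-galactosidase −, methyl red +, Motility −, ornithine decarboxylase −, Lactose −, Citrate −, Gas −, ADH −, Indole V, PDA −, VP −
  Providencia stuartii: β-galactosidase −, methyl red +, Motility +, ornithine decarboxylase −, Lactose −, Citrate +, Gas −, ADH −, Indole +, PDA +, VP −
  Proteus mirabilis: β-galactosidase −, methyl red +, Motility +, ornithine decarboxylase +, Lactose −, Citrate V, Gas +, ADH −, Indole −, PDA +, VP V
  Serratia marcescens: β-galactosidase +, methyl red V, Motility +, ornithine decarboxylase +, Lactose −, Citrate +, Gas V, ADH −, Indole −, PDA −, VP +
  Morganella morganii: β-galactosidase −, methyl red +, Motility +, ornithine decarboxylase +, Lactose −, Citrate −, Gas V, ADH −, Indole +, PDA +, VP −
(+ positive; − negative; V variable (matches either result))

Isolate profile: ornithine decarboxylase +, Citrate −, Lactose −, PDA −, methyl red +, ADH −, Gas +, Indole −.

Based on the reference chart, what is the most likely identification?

Gas +: excludes Shigella sonnei, Shigella flexneri, Providencia stuartii — 7 left.
methyl red +: all 7 remaining candidates are consistent.
PDA −: excludes Proteus mirabilis, Morganella morganii — 5 left.
Lactose −: all 5 remaining candidates are consistent.
ornithine decarboxylase +: excludes Citrobacter freundii — 4 left.
Citrate −: excludes Salmonella enterica, Citrobacter koseri, Serratia marcescens — 1 left.
ADH −: the one remaining candidate is consistent.
Indole −: the one remaining candidate is consistent.

Hafnia alvei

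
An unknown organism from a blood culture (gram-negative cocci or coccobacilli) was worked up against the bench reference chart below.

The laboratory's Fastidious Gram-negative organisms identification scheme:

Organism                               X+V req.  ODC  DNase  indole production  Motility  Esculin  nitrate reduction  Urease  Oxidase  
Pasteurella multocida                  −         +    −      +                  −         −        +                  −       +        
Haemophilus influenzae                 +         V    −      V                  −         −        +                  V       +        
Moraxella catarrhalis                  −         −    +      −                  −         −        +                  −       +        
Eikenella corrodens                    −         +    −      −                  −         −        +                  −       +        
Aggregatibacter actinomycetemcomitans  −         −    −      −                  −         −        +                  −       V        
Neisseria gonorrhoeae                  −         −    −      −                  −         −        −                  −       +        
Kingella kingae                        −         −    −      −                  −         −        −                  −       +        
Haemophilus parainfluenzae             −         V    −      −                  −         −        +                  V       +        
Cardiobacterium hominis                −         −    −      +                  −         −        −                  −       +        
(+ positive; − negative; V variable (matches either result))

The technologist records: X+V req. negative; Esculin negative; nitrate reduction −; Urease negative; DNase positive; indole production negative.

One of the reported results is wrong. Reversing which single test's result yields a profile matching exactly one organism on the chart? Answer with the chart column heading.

nitrate reduction

As reported, no row in the chart matches all 6 reactions.
Reversing indole production → still no organism matches.
Reversing Esculin → still no organism matches.
Reversing X+V req. → still no organism matches.
Reversing DNase → 2 organisms match (not unique).
Reversing nitrate reduction (to +) → unique match: Moraxella catarrhalis.
Reversing Urease → still no organism matches.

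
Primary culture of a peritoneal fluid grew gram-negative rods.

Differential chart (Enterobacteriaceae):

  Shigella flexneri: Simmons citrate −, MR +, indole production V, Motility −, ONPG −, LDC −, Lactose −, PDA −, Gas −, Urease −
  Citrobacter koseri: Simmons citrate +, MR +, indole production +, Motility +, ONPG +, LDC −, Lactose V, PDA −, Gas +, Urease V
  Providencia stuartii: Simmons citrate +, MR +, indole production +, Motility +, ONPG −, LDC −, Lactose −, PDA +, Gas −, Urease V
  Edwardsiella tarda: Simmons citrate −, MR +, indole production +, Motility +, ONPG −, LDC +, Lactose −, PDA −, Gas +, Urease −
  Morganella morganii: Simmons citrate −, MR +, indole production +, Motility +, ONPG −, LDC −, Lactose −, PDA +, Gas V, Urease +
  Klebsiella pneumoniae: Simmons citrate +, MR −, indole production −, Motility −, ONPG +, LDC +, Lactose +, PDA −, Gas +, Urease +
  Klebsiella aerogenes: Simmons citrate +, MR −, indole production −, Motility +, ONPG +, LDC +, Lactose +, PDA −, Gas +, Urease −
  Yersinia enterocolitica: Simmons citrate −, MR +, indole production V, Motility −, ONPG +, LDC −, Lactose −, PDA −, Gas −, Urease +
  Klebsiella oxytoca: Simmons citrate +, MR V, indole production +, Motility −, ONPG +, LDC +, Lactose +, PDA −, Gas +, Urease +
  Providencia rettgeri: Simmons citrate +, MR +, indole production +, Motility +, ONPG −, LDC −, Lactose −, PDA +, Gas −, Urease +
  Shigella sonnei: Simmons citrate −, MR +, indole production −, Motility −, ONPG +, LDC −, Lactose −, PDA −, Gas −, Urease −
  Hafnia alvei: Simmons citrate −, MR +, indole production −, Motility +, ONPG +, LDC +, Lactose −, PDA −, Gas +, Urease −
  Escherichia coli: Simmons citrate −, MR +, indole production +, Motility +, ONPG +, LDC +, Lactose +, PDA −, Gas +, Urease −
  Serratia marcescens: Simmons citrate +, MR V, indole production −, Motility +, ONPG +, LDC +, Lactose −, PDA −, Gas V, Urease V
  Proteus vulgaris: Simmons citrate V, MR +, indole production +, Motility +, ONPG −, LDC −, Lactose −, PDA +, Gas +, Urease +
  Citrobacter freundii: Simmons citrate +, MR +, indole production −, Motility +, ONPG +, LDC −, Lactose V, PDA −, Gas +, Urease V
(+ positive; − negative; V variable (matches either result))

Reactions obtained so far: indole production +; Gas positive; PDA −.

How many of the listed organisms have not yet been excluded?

PDA −: excludes Providencia stuartii, Morganella morganii, Providencia rettgeri, Proteus vulgaris — 12 left.
Gas +: excludes Shigella flexneri, Yersinia enterocolitica, Shigella sonnei — 9 left.
indole production +: excludes 5 organisms — 4 left.
Still consistent: Citrobacter koseri, Edwardsiella tarda, Escherichia coli, Klebsiella oxytoca.

4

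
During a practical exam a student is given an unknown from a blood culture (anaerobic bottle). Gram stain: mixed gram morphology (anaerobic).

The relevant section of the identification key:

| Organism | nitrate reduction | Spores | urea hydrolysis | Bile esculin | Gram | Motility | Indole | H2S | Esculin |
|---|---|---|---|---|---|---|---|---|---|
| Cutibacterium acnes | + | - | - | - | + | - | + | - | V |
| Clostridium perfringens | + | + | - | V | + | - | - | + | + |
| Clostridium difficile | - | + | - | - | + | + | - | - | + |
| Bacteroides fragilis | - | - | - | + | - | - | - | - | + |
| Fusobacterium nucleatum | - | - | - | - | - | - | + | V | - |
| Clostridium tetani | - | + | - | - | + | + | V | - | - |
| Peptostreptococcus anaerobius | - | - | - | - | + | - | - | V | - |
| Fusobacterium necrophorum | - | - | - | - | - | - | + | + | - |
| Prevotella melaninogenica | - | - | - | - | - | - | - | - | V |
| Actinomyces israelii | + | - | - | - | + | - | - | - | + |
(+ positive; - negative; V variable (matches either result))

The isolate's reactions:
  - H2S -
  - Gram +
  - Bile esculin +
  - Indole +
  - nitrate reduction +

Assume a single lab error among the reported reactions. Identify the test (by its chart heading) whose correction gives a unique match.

Bile esculin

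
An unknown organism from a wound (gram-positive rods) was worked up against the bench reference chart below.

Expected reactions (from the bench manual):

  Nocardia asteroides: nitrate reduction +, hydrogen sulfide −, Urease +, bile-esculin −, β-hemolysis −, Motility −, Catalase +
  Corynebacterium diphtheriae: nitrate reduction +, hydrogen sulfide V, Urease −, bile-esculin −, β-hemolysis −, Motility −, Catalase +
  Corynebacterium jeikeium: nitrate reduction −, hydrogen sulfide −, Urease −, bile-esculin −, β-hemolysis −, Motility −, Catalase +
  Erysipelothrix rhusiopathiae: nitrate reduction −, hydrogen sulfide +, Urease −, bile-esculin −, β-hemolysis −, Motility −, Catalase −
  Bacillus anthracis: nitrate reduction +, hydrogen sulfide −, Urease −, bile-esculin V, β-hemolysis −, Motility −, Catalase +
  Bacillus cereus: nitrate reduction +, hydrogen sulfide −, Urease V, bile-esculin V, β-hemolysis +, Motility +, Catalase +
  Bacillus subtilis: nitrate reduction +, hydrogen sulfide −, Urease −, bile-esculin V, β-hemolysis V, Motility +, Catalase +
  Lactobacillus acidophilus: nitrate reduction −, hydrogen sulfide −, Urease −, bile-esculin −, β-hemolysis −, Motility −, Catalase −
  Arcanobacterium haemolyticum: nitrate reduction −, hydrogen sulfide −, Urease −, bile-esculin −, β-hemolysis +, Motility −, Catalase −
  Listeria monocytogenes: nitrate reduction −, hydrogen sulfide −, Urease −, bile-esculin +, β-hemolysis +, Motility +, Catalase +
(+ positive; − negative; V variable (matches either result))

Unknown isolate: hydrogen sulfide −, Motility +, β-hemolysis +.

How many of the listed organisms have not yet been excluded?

3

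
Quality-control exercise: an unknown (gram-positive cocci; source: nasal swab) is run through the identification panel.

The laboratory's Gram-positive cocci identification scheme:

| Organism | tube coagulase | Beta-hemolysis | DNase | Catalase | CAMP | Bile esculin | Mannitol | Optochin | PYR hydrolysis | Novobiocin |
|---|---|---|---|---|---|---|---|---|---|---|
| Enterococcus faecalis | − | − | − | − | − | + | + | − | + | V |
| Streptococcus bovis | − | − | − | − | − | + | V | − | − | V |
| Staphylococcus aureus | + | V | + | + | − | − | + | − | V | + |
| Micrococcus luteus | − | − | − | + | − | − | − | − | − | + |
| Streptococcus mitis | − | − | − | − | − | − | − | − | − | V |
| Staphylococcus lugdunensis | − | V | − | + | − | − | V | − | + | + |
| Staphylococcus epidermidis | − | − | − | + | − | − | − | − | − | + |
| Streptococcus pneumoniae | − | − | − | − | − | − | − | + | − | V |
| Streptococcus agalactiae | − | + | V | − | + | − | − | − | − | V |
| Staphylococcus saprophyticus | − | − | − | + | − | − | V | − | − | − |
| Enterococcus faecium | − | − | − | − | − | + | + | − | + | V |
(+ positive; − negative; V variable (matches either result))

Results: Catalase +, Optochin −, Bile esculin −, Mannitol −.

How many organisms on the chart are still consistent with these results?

4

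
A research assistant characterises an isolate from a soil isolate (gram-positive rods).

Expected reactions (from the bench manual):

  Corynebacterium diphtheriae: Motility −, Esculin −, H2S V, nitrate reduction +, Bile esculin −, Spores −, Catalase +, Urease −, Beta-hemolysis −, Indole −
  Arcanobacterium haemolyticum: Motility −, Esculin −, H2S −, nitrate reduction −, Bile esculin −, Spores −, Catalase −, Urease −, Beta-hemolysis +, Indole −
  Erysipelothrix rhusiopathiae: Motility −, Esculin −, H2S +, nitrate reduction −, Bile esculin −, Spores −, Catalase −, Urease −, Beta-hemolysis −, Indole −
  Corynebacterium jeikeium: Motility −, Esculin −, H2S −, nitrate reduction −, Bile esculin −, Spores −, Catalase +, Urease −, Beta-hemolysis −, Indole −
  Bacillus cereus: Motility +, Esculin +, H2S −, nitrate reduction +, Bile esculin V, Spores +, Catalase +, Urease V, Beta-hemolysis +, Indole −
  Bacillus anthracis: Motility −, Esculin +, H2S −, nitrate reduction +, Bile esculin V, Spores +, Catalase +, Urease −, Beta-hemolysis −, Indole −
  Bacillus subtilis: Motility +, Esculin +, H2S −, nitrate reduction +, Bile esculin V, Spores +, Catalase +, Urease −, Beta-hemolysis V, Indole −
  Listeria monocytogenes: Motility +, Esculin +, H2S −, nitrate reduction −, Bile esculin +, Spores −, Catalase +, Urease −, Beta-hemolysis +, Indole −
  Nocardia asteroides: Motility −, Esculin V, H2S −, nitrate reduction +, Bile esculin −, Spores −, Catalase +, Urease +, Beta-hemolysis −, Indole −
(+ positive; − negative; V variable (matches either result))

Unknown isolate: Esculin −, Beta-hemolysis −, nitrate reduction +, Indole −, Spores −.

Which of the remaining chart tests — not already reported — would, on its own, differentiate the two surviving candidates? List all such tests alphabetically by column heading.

Spores −: excludes Bacillus cereus, Bacillus anthracis, Bacillus subtilis — 6 left.
Esculin −: excludes Listeria monocytogenes — 5 left.
Beta-hemolysis −: excludes Arcanobacterium haemolyticum — 4 left.
Indole −: all 4 remaining candidates are consistent.
nitrate reduction +: excludes Erysipelothrix rhusiopathiae, Corynebacterium jeikeium — 2 left.
Two candidates remain: Corynebacterium diphtheriae and Nocardia asteroides.
  Motility: − vs − — same for both, does not separate.
  H2S: V vs − — variable for at least one, does not separate.
  Bile esculin: − vs − — same for both, does not separate.
  Catalase: + vs + — same for both, does not separate.
  Urease: Corynebacterium diphtheriae −, Nocardia asteroides + — discriminates.

Urease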